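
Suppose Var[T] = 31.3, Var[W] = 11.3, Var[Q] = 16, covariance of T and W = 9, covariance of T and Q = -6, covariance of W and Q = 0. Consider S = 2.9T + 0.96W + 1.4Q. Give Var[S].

Var[S] = 306.39908

Var[S] = a²·Var[T] + b²·Var[W] + c²·Var[Q] + 2ab·covariance of T and W + 2ac·covariance of T and Q + 2bc·covariance of W and Q, with a = 2.9, b = 0.96, c = 1.4.
= 263.233 + 10.41408 + 31.36 + 50.112 + (-48.72) + 0
= 306.39908.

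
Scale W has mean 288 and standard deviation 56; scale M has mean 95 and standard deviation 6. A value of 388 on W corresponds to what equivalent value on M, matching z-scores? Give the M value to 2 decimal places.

M = 105.71

z = (388 − 288)/56 ≈ 1.7857.
M = 95 + z·6 = 95 + (388 − 288)·6/56 ≈ 105.71.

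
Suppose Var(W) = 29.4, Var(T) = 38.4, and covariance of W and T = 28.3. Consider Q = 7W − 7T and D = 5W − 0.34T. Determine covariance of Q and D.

By bilinearity, covariance of Q and D = ac·Var(W) + bd·Var(T) + (ad+bc)·covariance of W and T, with a=7, b=-7, c=5, d=-0.34.
ac·Var(W) = 7·5·29.4 = 1029
bd·Var(T) = (-7)·(-0.34)·38.4 = 91.392
(ad+bc)·covariance of W and T = (-37.38)·28.3 = -1057.854
covariance of Q and D = 1029 + 91.392 + (-1057.854) = 62.538.

covariance of Q and D = 62.538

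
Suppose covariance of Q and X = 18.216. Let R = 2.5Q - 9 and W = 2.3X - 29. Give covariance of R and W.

covariance of R and W = a·c·covariance of Q and X = 2.5·2.3·18.216 = 104.742. Additive constants drop out.

covariance of R and W = 104.742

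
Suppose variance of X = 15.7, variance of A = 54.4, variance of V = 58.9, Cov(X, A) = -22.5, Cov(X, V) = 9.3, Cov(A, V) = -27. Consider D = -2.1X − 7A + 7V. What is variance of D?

variance of D = 7332.017

variance of D = a²·variance of X + b²·variance of A + c²·variance of V + 2ab·Cov(X, A) + 2ac·Cov(X, V) + 2bc·Cov(A, V), with a = -2.1, b = -7, c = 7.
= 69.237 + 2665.6 + 2886.1 + (-661.5) + (-273.42) + 2646
= 7332.017.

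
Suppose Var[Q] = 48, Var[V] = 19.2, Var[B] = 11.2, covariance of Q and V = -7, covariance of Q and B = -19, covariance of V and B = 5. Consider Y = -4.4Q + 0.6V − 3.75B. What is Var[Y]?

Var[Y] = 481.152

Var[Y] = a²·Var[Q] + b²·Var[V] + c²·Var[B] + 2ab·covariance of Q and V + 2ac·covariance of Q and B + 2bc·covariance of V and B, with a = -4.4, b = 0.6, c = -3.75.
= 929.28 + 6.912 + 157.5 + 36.96 + (-627) + (-22.5)
= 481.152.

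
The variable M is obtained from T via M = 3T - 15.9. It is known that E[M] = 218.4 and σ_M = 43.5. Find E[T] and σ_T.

E[T] = 78.1, σ_T = 14.5

From M = 3T - 15.9: E[M] = a·E[T] + b, so E[T] = (E[M] − b)/a = (218.4 − (-15.9))/3 = 78.1.
σ_M = |a|·σ_T, so σ_T = 43.5/|3| = 14.5.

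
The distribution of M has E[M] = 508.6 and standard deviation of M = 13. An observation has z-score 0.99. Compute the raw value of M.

M = 521.47

M = E[M] + z·standard deviation of M = 508.6 + 0.99·13 = 521.47.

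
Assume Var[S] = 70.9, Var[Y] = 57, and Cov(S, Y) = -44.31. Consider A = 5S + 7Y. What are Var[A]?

Var[A] = a²·Var[S] + b²·Var[Y] + 2ab·Cov(S, Y) with a = 5, b = 7.
= 5²·70.9 + 7²·57 + 2·5·7·(-44.31)
= 1772.5 + 2793 + (-3101.7) = 1463.8.

Var[A] = 1463.8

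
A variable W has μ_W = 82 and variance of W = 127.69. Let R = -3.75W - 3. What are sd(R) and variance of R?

R = -3.75W - 3 is linear with a = -3.75, b = -3.
sd(W) = √127.69 = 11.3.
sd(R) = |a|·sd(W) = |-3.75|·11.3 = 42.375.
variance of R = a²·variance of W = (-3.75)²·127.69 = 1795.640625 (the additive constant -3 does not affect variance).

sd(R) = 42.375, variance of R = 1795.640625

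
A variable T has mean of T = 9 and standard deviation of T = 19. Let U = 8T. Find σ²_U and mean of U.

σ²_U = 23104, mean of U = 72

U = 8T is linear with a = 8, b = 0.
σ²_T = 19² = 361.
σ²_U = a²·σ²_T = 8²·361 = 23104.
mean of U = a·mean of T + b = 8·9 = 72.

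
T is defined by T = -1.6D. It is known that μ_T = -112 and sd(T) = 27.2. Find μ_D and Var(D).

μ_D = 70, Var(D) = 289

From T = -1.6D: μ_T = a·μ_D + b, so μ_D = (μ_T − b)/a = (-112 − 0)/(-1.6) = 70.
Var(T) = 27.2² = 739.84.
Var(T) = a²·Var(D), so Var(D) = 739.84/(-1.6)² = 289.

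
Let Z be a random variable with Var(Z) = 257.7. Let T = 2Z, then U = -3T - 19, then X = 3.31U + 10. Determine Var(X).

Var(X) = 101641.93092

Var(T) = 2²·257.7 = 1030.8.
Var(U) = (-3)²·1030.8 = 9277.2.
Var(X) = 3.31²·9277.2 = 101641.93092.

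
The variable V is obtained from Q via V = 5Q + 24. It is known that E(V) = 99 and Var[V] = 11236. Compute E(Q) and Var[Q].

From V = 5Q + 24: E(V) = a·E(Q) + b, so E(Q) = (E(V) − b)/a = (99 − 24)/5 = 15.
Var[V] = a²·Var[Q], so Var[Q] = 11236/5² = 449.44.

E(Q) = 15, Var[Q] = 449.44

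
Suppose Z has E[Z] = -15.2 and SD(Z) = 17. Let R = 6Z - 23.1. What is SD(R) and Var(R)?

R = 6Z - 23.1 is linear with a = 6, b = -23.1.
SD(R) = |a|·SD(Z) = |6|·17 = 102.
Var(Z) = 17² = 289.
Var(R) = a²·Var(Z) = 6²·289 = 10404 (the additive constant -23.1 does not affect variance).

SD(R) = 102, Var(R) = 10404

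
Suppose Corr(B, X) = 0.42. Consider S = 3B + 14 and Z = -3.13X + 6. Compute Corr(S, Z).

Linear rescalings preserve |correlation|; the slopes 3 and -3.13 have opposite signs, so the correlation flips sign: Corr(S, Z) = −Corr(B, X) = -0.42.

Corr(S, Z) = -0.42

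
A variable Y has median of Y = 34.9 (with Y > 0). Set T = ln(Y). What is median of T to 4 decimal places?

median of T = 3.5525

ln(Y) is monotone on this domain, so median of T = ln(34.9) ≈ 3.5525.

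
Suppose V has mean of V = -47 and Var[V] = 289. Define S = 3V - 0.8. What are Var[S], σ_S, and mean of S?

Var[S] = 2601, σ_S = 51, mean of S = -141.8

S = 3V - 0.8 is linear with a = 3, b = -0.8.
Var[S] = a²·Var[V] = 3²·289 = 2601 (the additive constant -0.8 does not affect variance).
σ_V = √289 = 17.
σ_S = |a|·σ_V = |3|·17 = 51.
mean of S = a·mean of V + b = 3·(-47) + (-0.8) = -141.8.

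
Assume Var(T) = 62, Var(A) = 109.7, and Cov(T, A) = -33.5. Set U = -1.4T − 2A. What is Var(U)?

Var(U) = 372.72

Var(U) = a²·Var(T) + b²·Var(A) + 2ab·Cov(T, A) with a = -1.4, b = -2.
= (-1.4)²·62 + (-2)²·109.7 + 2·(-1.4)·(-2)·(-33.5)
= 121.52 + 438.8 + (-187.6) = 372.72.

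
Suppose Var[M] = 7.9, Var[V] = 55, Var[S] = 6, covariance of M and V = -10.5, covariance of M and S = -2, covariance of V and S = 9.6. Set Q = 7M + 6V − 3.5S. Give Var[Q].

Var[Q] = a²·Var[M] + b²·Var[V] + c²·Var[S] + 2ab·covariance of M and V + 2ac·covariance of M and S + 2bc·covariance of V and S, with a = 7, b = 6, c = -3.5.
= 387.1 + 1980 + 73.5 + (-882) + 98 + (-403.2)
= 1253.4.

Var[Q] = 1253.4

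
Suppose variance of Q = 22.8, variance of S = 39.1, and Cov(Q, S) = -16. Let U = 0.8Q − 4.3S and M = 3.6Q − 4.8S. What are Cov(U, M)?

By bilinearity, Cov(U, M) = ac·variance of Q + bd·variance of S + (ad+bc)·Cov(Q, S), with a=0.8, b=-4.3, c=3.6, d=-4.8.
ac·variance of Q = 0.8·3.6·22.8 = 65.664
bd·variance of S = (-4.3)·(-4.8)·39.1 = 807.024
(ad+bc)·Cov(Q, S) = (-19.32)·(-16) = 309.12
Cov(U, M) = 65.664 + 807.024 + 309.12 = 1181.808.

Cov(U, M) = 1181.808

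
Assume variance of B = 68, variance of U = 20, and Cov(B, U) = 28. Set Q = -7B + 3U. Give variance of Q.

variance of Q = 2336

variance of Q = a²·variance of B + b²·variance of U + 2ab·Cov(B, U) with a = -7, b = 3.
= (-7)²·68 + 3²·20 + 2·(-7)·3·28
= 3332 + 180 + (-1176) = 2336.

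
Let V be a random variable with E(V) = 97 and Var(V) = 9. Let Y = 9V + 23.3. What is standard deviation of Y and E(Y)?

Y = 9V + 23.3 is linear with a = 9, b = 23.3.
standard deviation of V = √9 = 3.
standard deviation of Y = |a|·standard deviation of V = |9|·3 = 27.
E(Y) = a·E(V) + b = 9·97 + 23.3 = 896.3.

standard deviation of Y = 27, E(Y) = 896.3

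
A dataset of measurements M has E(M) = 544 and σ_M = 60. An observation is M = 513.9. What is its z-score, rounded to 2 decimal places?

z = -0.50

z = (M − E(M)) / σ_M = (513.9 − 544) / 60 ≈ -0.50.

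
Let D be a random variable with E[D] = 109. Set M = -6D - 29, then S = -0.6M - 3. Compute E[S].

E[M] = (-6)·109 + (-29) = -683.
E[S] = (-0.6)·(-683) + (-3) = 406.8.

E[S] = 406.8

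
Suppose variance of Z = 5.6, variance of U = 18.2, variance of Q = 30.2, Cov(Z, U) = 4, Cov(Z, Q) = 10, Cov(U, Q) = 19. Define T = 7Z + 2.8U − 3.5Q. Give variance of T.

variance of T = 81.438

variance of T = a²·variance of Z + b²·variance of U + c²·variance of Q + 2ab·Cov(Z, U) + 2ac·Cov(Z, Q) + 2bc·Cov(U, Q), with a = 7, b = 2.8, c = -3.5.
= 274.4 + 142.688 + 369.95 + 156.8 + (-490) + (-372.4)
= 81.438.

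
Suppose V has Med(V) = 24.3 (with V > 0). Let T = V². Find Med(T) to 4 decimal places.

V² is monotone on this domain, so Med(T) = square(24.3) = 590.49.

Med(T) = 590.49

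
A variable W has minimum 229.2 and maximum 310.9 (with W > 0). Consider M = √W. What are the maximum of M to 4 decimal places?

√W is increasing on this domain, so max(M) comes from max(W) = 310.9: max(M) = √(310.9) ≈ 17.6324.

max(M) = 17.6324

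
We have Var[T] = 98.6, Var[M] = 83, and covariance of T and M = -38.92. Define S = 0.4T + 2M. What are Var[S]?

Var[S] = 285.504

Var[S] = a²·Var[T] + b²·Var[M] + 2ab·covariance of T and M with a = 0.4, b = 2.
= 0.4²·98.6 + 2²·83 + 2·0.4·2·(-38.92)
= 15.776 + 332 + (-62.272) = 285.504.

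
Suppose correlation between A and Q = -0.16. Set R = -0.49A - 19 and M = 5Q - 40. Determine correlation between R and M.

correlation between R and M = 0.16

Linear rescalings preserve |correlation|; the slopes -0.49 and 5 have opposite signs, so the correlation flips sign: correlation between R and M = −correlation between A and Q = 0.16.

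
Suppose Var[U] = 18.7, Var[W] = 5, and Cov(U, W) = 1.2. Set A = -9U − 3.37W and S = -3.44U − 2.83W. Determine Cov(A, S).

By bilinearity, Cov(A, S) = ac·Var[U] + bd·Var[W] + (ad+bc)·Cov(U, W), with a=-9, b=-3.37, c=-3.44, d=-2.83.
ac·Var[U] = (-9)·(-3.44)·18.7 = 578.952
bd·Var[W] = (-3.37)·(-2.83)·5 = 47.6855
(ad+bc)·Cov(U, W) = (37.0628)·1.2 = 44.47536
Cov(A, S) = 578.952 + 47.6855 + 44.47536 = 671.11286.

Cov(A, S) = 671.11286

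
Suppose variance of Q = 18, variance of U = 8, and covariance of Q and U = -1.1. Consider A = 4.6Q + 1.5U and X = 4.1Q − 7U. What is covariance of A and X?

By bilinearity, covariance of A and X = ac·variance of Q + bd·variance of U + (ad+bc)·covariance of Q and U, with a=4.6, b=1.5, c=4.1, d=-7.
ac·variance of Q = 4.6·4.1·18 = 339.48
bd·variance of U = 1.5·(-7)·8 = -84
(ad+bc)·covariance of Q and U = (-26.05)·(-1.1) = 28.655
covariance of A and X = 339.48 + (-84) + 28.655 = 284.135.

covariance of A and X = 284.135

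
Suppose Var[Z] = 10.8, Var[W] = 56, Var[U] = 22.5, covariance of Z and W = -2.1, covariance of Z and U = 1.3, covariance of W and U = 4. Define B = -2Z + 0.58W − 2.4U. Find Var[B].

Var[B] = 197.8544

Var[B] = a²·Var[Z] + b²·Var[W] + c²·Var[U] + 2ab·covariance of Z and W + 2ac·covariance of Z and U + 2bc·covariance of W and U, with a = -2, b = 0.58, c = -2.4.
= 43.2 + 18.8384 + 129.6 + 4.872 + 12.48 + (-11.136)
= 197.8544.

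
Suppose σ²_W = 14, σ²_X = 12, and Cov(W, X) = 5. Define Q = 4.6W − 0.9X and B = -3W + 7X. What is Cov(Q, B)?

Cov(Q, B) = -94.3

By bilinearity, Cov(Q, B) = ac·σ²_W + bd·σ²_X + (ad+bc)·Cov(W, X), with a=4.6, b=-0.9, c=-3, d=7.
ac·σ²_W = 4.6·(-3)·14 = -193.2
bd·σ²_X = (-0.9)·7·12 = -75.6
(ad+bc)·Cov(W, X) = (34.9)·5 = 174.5
Cov(Q, B) = -193.2 + (-75.6) + 174.5 = -94.3.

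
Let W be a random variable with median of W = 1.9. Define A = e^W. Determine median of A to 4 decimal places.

e^W is monotone on this domain, so median of A = exp(1.9) ≈ 6.6859.

median of A = 6.6859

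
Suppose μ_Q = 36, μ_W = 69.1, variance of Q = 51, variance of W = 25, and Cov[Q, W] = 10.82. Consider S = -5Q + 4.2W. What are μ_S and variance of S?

μ_S = (-5)·μ_Q + 4.2·μ_W = (-5)·36 + 4.2·69.1 = 110.22.
variance of S = a²·variance of Q + b²·variance of W + 2ab·Cov[Q, W] with a = -5, b = 4.2.
= (-5)²·51 + 4.2²·25 + 2·(-5)·4.2·10.82
= 1275 + 441 + (-454.44) = 1261.56.

μ_S = 110.22, variance of S = 1261.56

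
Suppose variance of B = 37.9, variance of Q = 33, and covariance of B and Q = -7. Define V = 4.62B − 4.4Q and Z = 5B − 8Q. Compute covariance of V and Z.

covariance of V and Z = 2449.81

By bilinearity, covariance of V and Z = ac·variance of B + bd·variance of Q + (ad+bc)·covariance of B and Q, with a=4.62, b=-4.4, c=5, d=-8.
ac·variance of B = 4.62·5·37.9 = 875.49
bd·variance of Q = (-4.4)·(-8)·33 = 1161.6
(ad+bc)·covariance of B and Q = (-58.96)·(-7) = 412.72
covariance of V and Z = 875.49 + 1161.6 + 412.72 = 2449.81.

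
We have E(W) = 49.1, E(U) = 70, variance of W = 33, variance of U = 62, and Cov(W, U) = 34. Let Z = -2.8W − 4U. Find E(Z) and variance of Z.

E(Z) = (-2.8)·E(W) + (-4)·E(U) = (-2.8)·49.1 + (-4)·70 = -417.48.
variance of Z = a²·variance of W + b²·variance of U + 2ab·Cov(W, U) with a = -2.8, b = -4.
= (-2.8)²·33 + (-4)²·62 + 2·(-2.8)·(-4)·34
= 258.72 + 992 + 761.6 = 2012.32.

E(Z) = -417.48, variance of Z = 2012.32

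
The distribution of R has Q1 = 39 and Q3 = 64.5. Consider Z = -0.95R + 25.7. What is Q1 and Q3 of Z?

a = -0.95 < 0 reverses order: Q1(Z) comes from Q3(R), Q3(Z) from Q1(R).
Q1(Z) = (-0.95)·64.5 + 25.7 = -35.575; Q3(Z) = (-0.95)·39 + 25.7 = -11.35.

Q1(Z) = -35.575, Q3(Z) = -11.35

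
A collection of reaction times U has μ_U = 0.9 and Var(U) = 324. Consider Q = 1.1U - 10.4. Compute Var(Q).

Var(Q) = 392.04

Q = 1.1U - 10.4 is linear with a = 1.1, b = -10.4.
Var(Q) = a²·Var(U) = 1.1²·324 = 392.04 (the additive constant -10.4 does not affect variance).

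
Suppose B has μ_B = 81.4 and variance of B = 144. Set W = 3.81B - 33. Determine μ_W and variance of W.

W = 3.81B - 33 is linear with a = 3.81, b = -33.
μ_W = a·μ_B + b = 3.81·81.4 + (-33) = 277.134.
variance of W = a²·variance of B = 3.81²·144 = 2090.3184 (the additive constant -33 does not affect variance).

μ_W = 277.134, variance of W = 2090.3184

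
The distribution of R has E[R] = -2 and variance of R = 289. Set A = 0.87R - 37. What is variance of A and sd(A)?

variance of A = 218.7441, sd(A) = 14.79

A = 0.87R - 37 is linear with a = 0.87, b = -37.
variance of A = a²·variance of R = 0.87²·289 = 218.7441 (the additive constant -37 does not affect variance).
sd(R) = √289 = 17.
sd(A) = |a|·sd(R) = |0.87|·17 = 14.79.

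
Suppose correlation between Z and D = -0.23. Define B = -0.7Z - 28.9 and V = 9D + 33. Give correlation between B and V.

Linear rescalings preserve |correlation|; the slopes -0.7 and 9 have opposite signs, so the correlation flips sign: correlation between B and V = −correlation between Z and D = 0.23.

correlation between B and V = 0.23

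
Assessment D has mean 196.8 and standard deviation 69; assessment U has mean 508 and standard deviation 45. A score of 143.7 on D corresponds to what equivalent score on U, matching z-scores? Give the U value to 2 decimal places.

z = (143.7 − 196.8)/69 ≈ -0.7696.
U = 508 + z·45 = 508 + (143.7 − 196.8)·45/69 ≈ 473.37.

U = 473.37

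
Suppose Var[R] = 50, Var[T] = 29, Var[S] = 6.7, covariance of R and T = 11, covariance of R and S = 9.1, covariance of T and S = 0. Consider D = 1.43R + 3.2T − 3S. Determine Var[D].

Var[D] = a²·Var[R] + b²·Var[T] + c²·Var[S] + 2ab·covariance of R and T + 2ac·covariance of R and S + 2bc·covariance of T and S, with a = 1.43, b = 3.2, c = -3.
= 102.245 + 296.96 + 60.3 + 100.672 + (-78.078) + 0
= 482.099.

Var[D] = 482.099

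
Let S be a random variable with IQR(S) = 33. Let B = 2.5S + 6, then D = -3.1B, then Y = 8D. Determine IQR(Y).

IQR(Y) = 2046

IQR(B) = |2.5|·33 = 82.5.
IQR(D) = |-3.1|·82.5 = 255.75.
IQR(Y) = |8|·255.75 = 2046.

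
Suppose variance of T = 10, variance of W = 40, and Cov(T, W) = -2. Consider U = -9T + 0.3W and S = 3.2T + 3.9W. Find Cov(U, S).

Cov(U, S) = -172.92

By bilinearity, Cov(U, S) = ac·variance of T + bd·variance of W + (ad+bc)·Cov(T, W), with a=-9, b=0.3, c=3.2, d=3.9.
ac·variance of T = (-9)·3.2·10 = -288
bd·variance of W = 0.3·3.9·40 = 46.8
(ad+bc)·Cov(T, W) = (-34.14)·(-2) = 68.28
Cov(U, S) = -288 + 46.8 + 68.28 = -172.92.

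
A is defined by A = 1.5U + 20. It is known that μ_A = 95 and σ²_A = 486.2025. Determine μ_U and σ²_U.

μ_U = 50, σ²_U = 216.09

From A = 1.5U + 20: μ_A = a·μ_U + b, so μ_U = (μ_A − b)/a = (95 − 20)/1.5 = 50.
σ²_A = a²·σ²_U, so σ²_U = 486.2025/1.5² = 216.09.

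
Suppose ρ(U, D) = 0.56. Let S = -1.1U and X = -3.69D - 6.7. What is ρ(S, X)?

ρ(S, X) = 0.56

Linear rescalings preserve correlation up to sign; here the slopes -1.1 and -3.69 have the same sign, so ρ(S, X) = ρ(U, D) = 0.56.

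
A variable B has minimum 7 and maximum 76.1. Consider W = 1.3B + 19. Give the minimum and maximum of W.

a = 1.3 > 0, so min(W) = a·min(B)+b = 1.3·7 + 19 = 28.1 and max(W) = 1.3·76.1 + 19 = 117.93.

min(W) = 28.1, max(W) = 117.93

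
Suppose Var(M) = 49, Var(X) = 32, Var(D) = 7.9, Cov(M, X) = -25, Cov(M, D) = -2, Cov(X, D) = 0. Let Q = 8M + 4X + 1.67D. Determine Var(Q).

Var(Q) = a²·Var(M) + b²·Var(X) + c²·Var(D) + 2ab·Cov(M, X) + 2ac·Cov(M, D) + 2bc·Cov(X, D), with a = 8, b = 4, c = 1.67.
= 3136 + 512 + 22.03231 + (-1600) + (-53.44) + 0
= 2016.59231.

Var(Q) = 2016.59231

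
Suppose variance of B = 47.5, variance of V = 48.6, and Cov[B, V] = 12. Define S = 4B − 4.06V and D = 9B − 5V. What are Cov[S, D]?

By bilinearity, Cov[S, D] = ac·variance of B + bd·variance of V + (ad+bc)·Cov[B, V], with a=4, b=-4.06, c=9, d=-5.
ac·variance of B = 4·9·47.5 = 1710
bd·variance of V = (-4.06)·(-5)·48.6 = 986.58
(ad+bc)·Cov[B, V] = (-56.54)·12 = -678.48
Cov[S, D] = 1710 + 986.58 + (-678.48) = 2018.1.

Cov[S, D] = 2018.1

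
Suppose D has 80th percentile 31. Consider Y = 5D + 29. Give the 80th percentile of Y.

80th percentile of Y = 184

Since a = 5 > 0 the transformation is increasing, so the 80th percentile of Y = a·(P_{80} of D) + b = 5·31 + 29 = 184.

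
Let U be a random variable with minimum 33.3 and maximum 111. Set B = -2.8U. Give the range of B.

Range of U = 111 − 33.3 = 77.7.
Range(B) = |a|·Range(U) = |-2.8|·77.7 = 217.56.

Range(B) = 217.56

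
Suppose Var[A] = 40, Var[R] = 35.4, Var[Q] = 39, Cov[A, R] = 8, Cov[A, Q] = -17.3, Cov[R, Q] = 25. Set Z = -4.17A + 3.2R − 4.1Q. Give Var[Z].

Var[Z] = 252.5818

Var[Z] = a²·Var[A] + b²·Var[R] + c²·Var[Q] + 2ab·Cov[A, R] + 2ac·Cov[A, Q] + 2bc·Cov[R, Q], with a = -4.17, b = 3.2, c = -4.1.
= 695.556 + 362.496 + 655.59 + (-213.504) + (-591.5562) + (-656)
= 252.5818.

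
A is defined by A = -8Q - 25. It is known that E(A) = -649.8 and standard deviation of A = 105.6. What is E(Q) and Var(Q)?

E(Q) = 78.1, Var(Q) = 174.24

From A = -8Q - 25: E(A) = a·E(Q) + b, so E(Q) = (E(A) − b)/a = (-649.8 − (-25))/(-8) = 78.1.
Var(A) = 105.6² = 11151.36.
Var(A) = a²·Var(Q), so Var(Q) = 11151.36/(-8)² = 174.24.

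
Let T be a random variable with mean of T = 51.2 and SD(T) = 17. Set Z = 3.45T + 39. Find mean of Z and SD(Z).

mean of Z = 215.64, SD(Z) = 58.65

Z = 3.45T + 39 is linear with a = 3.45, b = 39.
mean of Z = a·mean of T + b = 3.45·51.2 + 39 = 215.64.
SD(Z) = |a|·SD(T) = |3.45|·17 = 58.65.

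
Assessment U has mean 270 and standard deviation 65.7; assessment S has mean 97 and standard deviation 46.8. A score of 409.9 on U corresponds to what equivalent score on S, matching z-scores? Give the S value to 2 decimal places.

z = (409.9 − 270)/65.7 ≈ 2.1294.
S = 97 + z·46.8 = 97 + (409.9 − 270)·46.8/65.7 ≈ 196.65.

S = 196.65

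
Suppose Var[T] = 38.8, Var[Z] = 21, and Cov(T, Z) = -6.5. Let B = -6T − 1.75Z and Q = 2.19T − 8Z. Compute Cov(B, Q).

By bilinearity, Cov(B, Q) = ac·Var[T] + bd·Var[Z] + (ad+bc)·Cov(T, Z), with a=-6, b=-1.75, c=2.19, d=-8.
ac·Var[T] = (-6)·2.19·38.8 = -509.832
bd·Var[Z] = (-1.75)·(-8)·21 = 294
(ad+bc)·Cov(T, Z) = (44.1675)·(-6.5) = -287.08875
Cov(B, Q) = -509.832 + 294 + (-287.08875) = -502.92075.

Cov(B, Q) = -502.92075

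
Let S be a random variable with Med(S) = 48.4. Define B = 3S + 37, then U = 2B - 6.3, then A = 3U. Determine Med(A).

Med(A) = 1074.3

Med(B) = 3·48.4 + 37 = 182.2.
Med(U) = 2·182.2 + (-6.3) = 358.1.
Med(A) = 3·358.1 = 1074.3.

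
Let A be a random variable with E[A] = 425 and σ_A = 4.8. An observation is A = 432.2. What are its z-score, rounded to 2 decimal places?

z = 1.50

z = (A − E[A]) / σ_A = (432.2 − 425) / 4.8 = 1.50.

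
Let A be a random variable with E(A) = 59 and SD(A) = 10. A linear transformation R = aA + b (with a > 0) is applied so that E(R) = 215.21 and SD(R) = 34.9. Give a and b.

a = 3.49, b = 9.3

SD(R) = a·SD(A) (a > 0), so a = 34.9/10 = 3.49.
E(R) = a·E(A) + b, so b = 215.21 − 3.49·59 = 9.3.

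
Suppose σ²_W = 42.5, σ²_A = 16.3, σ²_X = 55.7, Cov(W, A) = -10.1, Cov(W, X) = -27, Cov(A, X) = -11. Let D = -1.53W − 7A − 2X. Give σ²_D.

σ²_D = 431.40625

σ²_D = a²·σ²_W + b²·σ²_A + c²·σ²_X + 2ab·Cov(W, A) + 2ac·Cov(W, X) + 2bc·Cov(A, X), with a = -1.53, b = -7, c = -2.
= 99.48825 + 798.7 + 222.8 + (-216.342) + (-165.24) + (-308)
= 431.40625.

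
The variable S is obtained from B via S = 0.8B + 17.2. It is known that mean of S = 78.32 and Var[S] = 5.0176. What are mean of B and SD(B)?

mean of B = 76.4, SD(B) = 2.8

From S = 0.8B + 17.2: mean of S = a·mean of B + b, so mean of B = (mean of S − b)/a = (78.32 − 17.2)/0.8 = 76.4.
SD(S) = √5.0176 = 2.24.
SD(S) = |a|·SD(B), so SD(B) = 2.24/|0.8| = 2.8.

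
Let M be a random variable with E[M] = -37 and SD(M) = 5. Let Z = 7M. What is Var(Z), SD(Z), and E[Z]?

Var(Z) = 1225, SD(Z) = 35, E[Z] = -259

Z = 7M is linear with a = 7, b = 0.
Var(M) = 5² = 25.
Var(Z) = a²·Var(M) = 7²·25 = 1225.
SD(Z) = |a|·SD(M) = |7|·5 = 35.
E[Z] = a·E[M] + b = 7·(-37) = -259.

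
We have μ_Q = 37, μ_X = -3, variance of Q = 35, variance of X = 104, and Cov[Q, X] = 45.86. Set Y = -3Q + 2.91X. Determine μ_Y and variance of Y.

μ_Y = (-3)·μ_Q + 2.91·μ_X = (-3)·37 + 2.91·(-3) = -119.73.
variance of Y = a²·variance of Q + b²·variance of X + 2ab·Cov[Q, X] with a = -3, b = 2.91.
= (-3)²·35 + 2.91²·104 + 2·(-3)·2.91·45.86
= 315 + 880.6824 + (-800.7156) = 394.9668.

μ_Y = -119.73, variance of Y = 394.9668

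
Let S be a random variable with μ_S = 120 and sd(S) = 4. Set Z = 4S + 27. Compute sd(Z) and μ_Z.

sd(Z) = 16, μ_Z = 507

Z = 4S + 27 is linear with a = 4, b = 27.
sd(Z) = |a|·sd(S) = |4|·4 = 16.
μ_Z = a·μ_S + b = 4·120 + 27 = 507.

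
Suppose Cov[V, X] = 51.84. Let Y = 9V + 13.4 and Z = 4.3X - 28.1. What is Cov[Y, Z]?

Cov[Y, Z] = a·c·Cov[V, X] = 9·4.3·51.84 = 2006.208. Additive constants drop out.

Cov[Y, Z] = 2006.208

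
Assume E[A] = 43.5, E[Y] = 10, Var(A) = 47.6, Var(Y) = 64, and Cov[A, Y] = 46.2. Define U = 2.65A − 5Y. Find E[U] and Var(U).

E[U] = 2.65·E[A] + (-5)·E[Y] = 2.65·43.5 + (-5)·10 = 65.275.
Var(U) = a²·Var(A) + b²·Var(Y) + 2ab·Cov[A, Y] with a = 2.65, b = -5.
= 2.65²·47.6 + (-5)²·64 + 2·2.65·(-5)·46.2
= 334.271 + 1600 + (-1224.3) = 709.971.

E[U] = 65.275, Var(U) = 709.971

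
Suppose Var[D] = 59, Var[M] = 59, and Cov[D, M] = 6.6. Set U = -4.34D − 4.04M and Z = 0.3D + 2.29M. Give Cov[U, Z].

By bilinearity, Cov[U, Z] = ac·Var[D] + bd·Var[M] + (ad+bc)·Cov[D, M], with a=-4.34, b=-4.04, c=0.3, d=2.29.
ac·Var[D] = (-4.34)·0.3·59 = -76.818
bd·Var[M] = (-4.04)·2.29·59 = -545.8444
(ad+bc)·Cov[D, M] = (-11.1506)·6.6 = -73.59396
Cov[U, Z] = -76.818 + (-545.8444) + (-73.59396) = -696.25636.

Cov[U, Z] = -696.25636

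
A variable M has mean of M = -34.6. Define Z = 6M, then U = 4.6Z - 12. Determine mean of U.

mean of U = -966.96

mean of Z = 6·(-34.6) = -207.6.
mean of U = 4.6·(-207.6) + (-12) = -966.96.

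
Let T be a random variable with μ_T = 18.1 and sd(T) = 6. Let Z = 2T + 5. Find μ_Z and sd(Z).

μ_Z = 41.2, sd(Z) = 12

Z = 2T + 5 is linear with a = 2, b = 5.
μ_Z = a·μ_T + b = 2·18.1 + 5 = 41.2.
sd(Z) = |a|·sd(T) = |2|·6 = 12.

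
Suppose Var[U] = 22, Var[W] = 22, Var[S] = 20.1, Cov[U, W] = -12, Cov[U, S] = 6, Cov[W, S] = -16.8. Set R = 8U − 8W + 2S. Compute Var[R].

Var[R] = a²·Var[U] + b²·Var[W] + c²·Var[S] + 2ab·Cov[U, W] + 2ac·Cov[U, S] + 2bc·Cov[W, S], with a = 8, b = -8, c = 2.
= 1408 + 1408 + 80.4 + 1536 + 192 + 537.6
= 5162.

Var[R] = 5162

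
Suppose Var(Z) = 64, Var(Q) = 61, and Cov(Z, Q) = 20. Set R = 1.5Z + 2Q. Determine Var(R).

Var(R) = 508

Var(R) = a²·Var(Z) + b²·Var(Q) + 2ab·Cov(Z, Q) with a = 1.5, b = 2.
= 1.5²·64 + 2²·61 + 2·1.5·2·20
= 144 + 244 + 120 = 508.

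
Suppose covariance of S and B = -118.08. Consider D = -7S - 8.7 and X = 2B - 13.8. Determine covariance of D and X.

covariance of D and X = 1653.12

covariance of D and X = a·c·covariance of S and B = (-7)·2·(-118.08) = 1653.12. Additive constants drop out.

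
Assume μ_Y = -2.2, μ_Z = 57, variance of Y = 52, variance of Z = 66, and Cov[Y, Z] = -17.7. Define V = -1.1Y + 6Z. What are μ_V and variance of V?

μ_V = 344.42, variance of V = 2672.56

μ_V = (-1.1)·μ_Y + 6·μ_Z = (-1.1)·(-2.2) + 6·57 = 344.42.
variance of V = a²·variance of Y + b²·variance of Z + 2ab·Cov[Y, Z] with a = -1.1, b = 6.
= (-1.1)²·52 + 6²·66 + 2·(-1.1)·6·(-17.7)
= 62.92 + 2376 + 233.64 = 2672.56.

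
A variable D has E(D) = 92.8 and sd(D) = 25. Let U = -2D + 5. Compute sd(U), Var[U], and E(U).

U = -2D + 5 is linear with a = -2, b = 5.
sd(U) = |a|·sd(D) = |-2|·25 = 50.
Var[D] = 25² = 625.
Var[U] = a²·Var[D] = (-2)²·625 = 2500 (the additive constant 5 does not affect variance).
E(U) = a·E(D) + b = (-2)·92.8 + 5 = -180.6.

sd(U) = 50, Var[U] = 2500, E(U) = -180.6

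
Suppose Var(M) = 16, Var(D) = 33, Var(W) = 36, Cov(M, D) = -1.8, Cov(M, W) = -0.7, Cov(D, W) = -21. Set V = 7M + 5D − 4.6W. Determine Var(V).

Var(V) = 3255.84

Var(V) = a²·Var(M) + b²·Var(D) + c²·Var(W) + 2ab·Cov(M, D) + 2ac·Cov(M, W) + 2bc·Cov(D, W), with a = 7, b = 5, c = -4.6.
= 784 + 825 + 761.76 + (-126) + 45.08 + 966
= 3255.84.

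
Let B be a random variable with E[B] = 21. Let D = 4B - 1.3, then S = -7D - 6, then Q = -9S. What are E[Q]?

E[D] = 4·21 + (-1.3) = 82.7.
E[S] = (-7)·82.7 + (-6) = -584.9.
E[Q] = (-9)·(-584.9) = 5264.1.

E[Q] = 5264.1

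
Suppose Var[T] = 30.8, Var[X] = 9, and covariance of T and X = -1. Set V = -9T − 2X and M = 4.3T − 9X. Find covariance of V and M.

covariance of V and M = -1102.36

By bilinearity, covariance of V and M = ac·Var[T] + bd·Var[X] + (ad+bc)·covariance of T and X, with a=-9, b=-2, c=4.3, d=-9.
ac·Var[T] = (-9)·4.3·30.8 = -1191.96
bd·Var[X] = (-2)·(-9)·9 = 162
(ad+bc)·covariance of T and X = (72.4)·(-1) = -72.4
covariance of V and M = -1191.96 + 162 + (-72.4) = -1102.36.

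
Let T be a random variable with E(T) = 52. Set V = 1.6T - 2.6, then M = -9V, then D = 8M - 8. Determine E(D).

E(V) = 1.6·52 + (-2.6) = 80.6.
E(M) = (-9)·80.6 = -725.4.
E(D) = 8·(-725.4) + (-8) = -5811.2.

E(D) = -5811.2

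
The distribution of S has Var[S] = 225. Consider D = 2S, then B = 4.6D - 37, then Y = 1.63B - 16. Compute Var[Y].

Var[Y] = 50598.0036

Var[D] = 2²·225 = 900.
Var[B] = 4.6²·900 = 19044.
Var[Y] = 1.63²·19044 = 50598.0036.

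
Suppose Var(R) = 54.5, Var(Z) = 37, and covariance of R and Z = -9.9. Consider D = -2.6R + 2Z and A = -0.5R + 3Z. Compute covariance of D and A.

By bilinearity, covariance of D and A = ac·Var(R) + bd·Var(Z) + (ad+bc)·covariance of R and Z, with a=-2.6, b=2, c=-0.5, d=3.
ac·Var(R) = (-2.6)·(-0.5)·54.5 = 70.85
bd·Var(Z) = 2·3·37 = 222
(ad+bc)·covariance of R and Z = (-8.8)·(-9.9) = 87.12
covariance of D and A = 70.85 + 222 + 87.12 = 379.97.

covariance of D and A = 379.97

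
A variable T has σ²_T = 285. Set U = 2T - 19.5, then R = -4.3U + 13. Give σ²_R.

σ²_U = 2²·285 = 1140.
σ²_R = (-4.3)²·1140 = 21078.6.

σ²_R = 21078.6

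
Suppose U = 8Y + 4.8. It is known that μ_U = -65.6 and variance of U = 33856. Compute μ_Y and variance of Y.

μ_Y = -8.8, variance of Y = 529

From U = 8Y + 4.8: μ_U = a·μ_Y + b, so μ_Y = (μ_U − b)/a = (-65.6 − 4.8)/8 = -8.8.
variance of U = a²·variance of Y, so variance of Y = 33856/8² = 529.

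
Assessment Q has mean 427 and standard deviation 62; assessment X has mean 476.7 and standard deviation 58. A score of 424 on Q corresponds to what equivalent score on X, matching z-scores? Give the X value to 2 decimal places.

z = (424 − 427)/62 ≈ -0.0484.
X = 476.7 + z·58 = 476.7 + (424 − 427)·58/62 ≈ 473.89.

X = 473.89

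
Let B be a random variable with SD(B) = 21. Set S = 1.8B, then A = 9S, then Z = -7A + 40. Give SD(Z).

SD(Z) = 2381.4

SD(S) = |1.8|·21 = 37.8.
SD(A) = |9|·37.8 = 340.2.
SD(Z) = |-7|·340.2 = 2381.4.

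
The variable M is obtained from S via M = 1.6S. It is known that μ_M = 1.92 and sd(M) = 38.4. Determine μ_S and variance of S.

μ_S = 1.2, variance of S = 576

From M = 1.6S: μ_M = a·μ_S + b, so μ_S = (μ_M − b)/a = (1.92 − 0)/1.6 = 1.2.
variance of M = 38.4² = 1474.56.
variance of M = a²·variance of S, so variance of S = 1474.56/1.6² = 576.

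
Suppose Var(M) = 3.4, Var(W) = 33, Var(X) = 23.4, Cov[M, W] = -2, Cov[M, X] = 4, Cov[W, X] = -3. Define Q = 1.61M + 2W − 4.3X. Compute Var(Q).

Var(Q) = 556.81514

Var(Q) = a²·Var(M) + b²·Var(W) + c²·Var(X) + 2ab·Cov[M, W] + 2ac·Cov[M, X] + 2bc·Cov[W, X], with a = 1.61, b = 2, c = -4.3.
= 8.81314 + 132 + 432.666 + (-12.88) + (-55.384) + 51.6
= 556.81514.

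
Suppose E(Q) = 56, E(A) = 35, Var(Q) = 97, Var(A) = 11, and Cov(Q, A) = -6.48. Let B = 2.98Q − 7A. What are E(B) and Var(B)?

E(B) = 2.98·E(Q) + (-7)·E(A) = 2.98·56 + (-7)·35 = -78.12.
Var(B) = a²·Var(Q) + b²·Var(A) + 2ab·Cov(Q, A) with a = 2.98, b = -7.
= 2.98²·97 + (-7)²·11 + 2·2.98·(-7)·(-6.48)
= 861.3988 + 539 + 270.3456 = 1670.7444.

E(B) = -78.12, Var(B) = 1670.7444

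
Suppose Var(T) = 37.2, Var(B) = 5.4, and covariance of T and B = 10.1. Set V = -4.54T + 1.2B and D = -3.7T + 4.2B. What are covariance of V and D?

covariance of V and D = 414.6708

By bilinearity, covariance of V and D = ac·Var(T) + bd·Var(B) + (ad+bc)·covariance of T and B, with a=-4.54, b=1.2, c=-3.7, d=4.2.
ac·Var(T) = (-4.54)·(-3.7)·37.2 = 624.8856
bd·Var(B) = 1.2·4.2·5.4 = 27.216
(ad+bc)·covariance of T and B = (-23.508)·10.1 = -237.4308
covariance of V and D = 624.8856 + 27.216 + (-237.4308) = 414.6708.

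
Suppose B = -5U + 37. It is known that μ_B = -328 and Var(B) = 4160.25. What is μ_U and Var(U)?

From B = -5U + 37: μ_B = a·μ_U + b, so μ_U = (μ_B − b)/a = (-328 − 37)/(-5) = 73.
Var(B) = a²·Var(U), so Var(U) = 4160.25/(-5)² = 166.41.

μ_U = 73, Var(U) = 166.41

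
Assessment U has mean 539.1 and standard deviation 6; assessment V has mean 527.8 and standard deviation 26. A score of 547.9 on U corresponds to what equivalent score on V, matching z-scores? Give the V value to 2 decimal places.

V = 565.93

z = (547.9 − 539.1)/6 ≈ 1.4667.
V = 527.8 + z·26 = 527.8 + (547.9 − 539.1)·26/6 ≈ 565.93.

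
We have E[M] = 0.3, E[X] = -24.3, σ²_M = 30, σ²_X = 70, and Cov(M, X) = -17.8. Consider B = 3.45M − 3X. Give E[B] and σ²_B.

E[B] = 73.935, σ²_B = 1355.535

E[B] = 3.45·E[M] + (-3)·E[X] = 3.45·0.3 + (-3)·(-24.3) = 73.935.
σ²_B = a²·σ²_M + b²·σ²_X + 2ab·Cov(M, X) with a = 3.45, b = -3.
= 3.45²·30 + (-3)²·70 + 2·3.45·(-3)·(-17.8)
= 357.075 + 630 + 368.46 = 1355.535.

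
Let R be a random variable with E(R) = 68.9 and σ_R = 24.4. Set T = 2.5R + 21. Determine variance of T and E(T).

variance of T = 3721, E(T) = 193.25

T = 2.5R + 21 is linear with a = 2.5, b = 21.
variance of R = 24.4² = 595.36.
variance of T = a²·variance of R = 2.5²·595.36 = 3721 (the additive constant 21 does not affect variance).
E(T) = a·E(R) + b = 2.5·68.9 + 21 = 193.25.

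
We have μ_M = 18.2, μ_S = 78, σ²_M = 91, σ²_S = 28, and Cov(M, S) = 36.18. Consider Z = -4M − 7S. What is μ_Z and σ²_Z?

μ_Z = -618.8, σ²_Z = 4854.08

μ_Z = (-4)·μ_M + (-7)·μ_S = (-4)·18.2 + (-7)·78 = -618.8.
σ²_Z = a²·σ²_M + b²·σ²_S + 2ab·Cov(M, S) with a = -4, b = -7.
= (-4)²·91 + (-7)²·28 + 2·(-4)·(-7)·36.18
= 1456 + 1372 + 2026.08 = 4854.08.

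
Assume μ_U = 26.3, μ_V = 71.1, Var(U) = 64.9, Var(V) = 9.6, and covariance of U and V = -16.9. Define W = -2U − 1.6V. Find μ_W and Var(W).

μ_W = -166.36, Var(W) = 176.016

μ_W = (-2)·μ_U + (-1.6)·μ_V = (-2)·26.3 + (-1.6)·71.1 = -166.36.
Var(W) = a²·Var(U) + b²·Var(V) + 2ab·covariance of U and V with a = -2, b = -1.6.
= (-2)²·64.9 + (-1.6)²·9.6 + 2·(-2)·(-1.6)·(-16.9)
= 259.6 + 24.576 + (-108.16) = 176.016.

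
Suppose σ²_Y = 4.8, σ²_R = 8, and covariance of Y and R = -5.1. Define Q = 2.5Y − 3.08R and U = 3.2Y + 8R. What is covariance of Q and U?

By bilinearity, covariance of Q and U = ac·σ²_Y + bd·σ²_R + (ad+bc)·covariance of Y and R, with a=2.5, b=-3.08, c=3.2, d=8.
ac·σ²_Y = 2.5·3.2·4.8 = 38.4
bd·σ²_R = (-3.08)·8·8 = -197.12
(ad+bc)·covariance of Y and R = (10.144)·(-5.1) = -51.7344
covariance of Q and U = 38.4 + (-197.12) + (-51.7344) = -210.4544.

covariance of Q and U = -210.4544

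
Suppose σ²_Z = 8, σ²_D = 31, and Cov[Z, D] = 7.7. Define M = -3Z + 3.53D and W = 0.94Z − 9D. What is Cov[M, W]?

By bilinearity, Cov[M, W] = ac·σ²_Z + bd·σ²_D + (ad+bc)·Cov[Z, D], with a=-3, b=3.53, c=0.94, d=-9.
ac·σ²_Z = (-3)·0.94·8 = -22.56
bd·σ²_D = 3.53·(-9)·31 = -984.87
(ad+bc)·Cov[Z, D] = (30.3182)·7.7 = 233.45014
Cov[M, W] = -22.56 + (-984.87) + 233.45014 = -773.97986.

Cov[M, W] = -773.97986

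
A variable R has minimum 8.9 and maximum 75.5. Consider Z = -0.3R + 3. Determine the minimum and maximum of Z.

a = -0.3 < 0, so order reverses: min(Z) = a·max(R)+b = (-0.3)·75.5 + 3 = -19.65; max(Z) = a·min(R)+b = (-0.3)·8.9 + 3 = 0.33.

min(Z) = -19.65, max(Z) = 0.33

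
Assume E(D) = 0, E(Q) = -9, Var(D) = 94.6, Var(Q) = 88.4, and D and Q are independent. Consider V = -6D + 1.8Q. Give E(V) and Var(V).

E(V) = -16.2, Var(V) = 3692.016

E(V) = (-6)·E(D) + 1.8·E(Q) = (-6)·0 + 1.8·(-9) = -16.2.
Var(V) = a²·Var(D) + b²·Var(Q) + 2ab·Cov[D, Q] with a = -6, b = 1.8.
Independence gives Cov[D, Q] = 0.
= (-6)²·94.6 + 1.8²·88.4 + 2·(-6)·1.8·0
= 3405.6 + 286.416 + 0 = 3692.016.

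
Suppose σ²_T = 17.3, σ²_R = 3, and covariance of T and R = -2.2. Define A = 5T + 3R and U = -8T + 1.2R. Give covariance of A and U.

covariance of A and U = -641.6

By bilinearity, covariance of A and U = ac·σ²_T + bd·σ²_R + (ad+bc)·covariance of T and R, with a=5, b=3, c=-8, d=1.2.
ac·σ²_T = 5·(-8)·17.3 = -692
bd·σ²_R = 3·1.2·3 = 10.8
(ad+bc)·covariance of T and R = (-18)·(-2.2) = 39.6
covariance of A and U = -692 + 10.8 + 39.6 = -641.6.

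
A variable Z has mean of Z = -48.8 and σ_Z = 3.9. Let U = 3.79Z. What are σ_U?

σ_U = 14.781

U = 3.79Z is linear with a = 3.79, b = 0.
σ_U = |a|·σ_Z = |3.79|·3.9 = 14.781.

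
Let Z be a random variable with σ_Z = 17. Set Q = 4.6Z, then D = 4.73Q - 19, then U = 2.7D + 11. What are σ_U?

σ_Q = |4.6|·17 = 78.2.
σ_D = |4.73|·78.2 = 369.886.
σ_U = |2.7|·369.886 = 998.6922.

σ_U = 998.6922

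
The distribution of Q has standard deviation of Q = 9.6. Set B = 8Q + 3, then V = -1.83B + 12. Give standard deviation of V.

standard deviation of B = |8|·9.6 = 76.8.
standard deviation of V = |-1.83|·76.8 = 140.544.

standard deviation of V = 140.544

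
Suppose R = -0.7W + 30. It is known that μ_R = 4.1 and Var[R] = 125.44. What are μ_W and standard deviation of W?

μ_W = 37, standard deviation of W = 16

From R = -0.7W + 30: μ_R = a·μ_W + b, so μ_W = (μ_R − b)/a = (4.1 − 30)/(-0.7) = 37.
standard deviation of R = √125.44 = 11.2.
standard deviation of R = |a|·standard deviation of W, so standard deviation of W = 11.2/|-0.7| = 16.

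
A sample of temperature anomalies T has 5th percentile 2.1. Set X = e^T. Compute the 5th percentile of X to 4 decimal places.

e^T is increasing, so P_{5}(X) = g(P_{5}(T)) ≈ 8.1662.

5th percentile of X = 8.1662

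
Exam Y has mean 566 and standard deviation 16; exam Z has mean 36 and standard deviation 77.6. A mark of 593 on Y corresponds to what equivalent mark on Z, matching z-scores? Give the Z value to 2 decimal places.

Z = 166.95

z = (593 − 566)/16 = 1.6875.
Z = 36 + z·77.6 = 36 + (593 − 566)·77.6/16 = 166.95.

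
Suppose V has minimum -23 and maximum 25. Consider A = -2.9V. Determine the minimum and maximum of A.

a = -2.9 < 0, so order reverses: min(A) = a·max(V)+b = (-2.9)·25 = -72.5; max(A) = a·min(V)+b = (-2.9)·(-23) = 66.7.

min(A) = -72.5, max(A) = 66.7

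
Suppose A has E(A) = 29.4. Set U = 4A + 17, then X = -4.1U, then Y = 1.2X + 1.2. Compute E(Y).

E(Y) = -661.032

E(U) = 4·29.4 + 17 = 134.6.
E(X) = (-4.1)·134.6 = -551.86.
E(Y) = 1.2·(-551.86) + 1.2 = -661.032.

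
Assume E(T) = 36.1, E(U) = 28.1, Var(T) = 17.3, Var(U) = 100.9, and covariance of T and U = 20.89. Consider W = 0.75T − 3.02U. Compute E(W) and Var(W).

E(W) = 0.75·E(T) + (-3.02)·E(U) = 0.75·36.1 + (-3.02)·28.1 = -57.787.
Var(W) = a²·Var(T) + b²·Var(U) + 2ab·covariance of T and U with a = 0.75, b = -3.02.
= 0.75²·17.3 + (-3.02)²·100.9 + 2·0.75·(-3.02)·20.89
= 9.73125 + 920.24836 + (-94.6317) = 835.34791.

E(W) = -57.787, Var(W) = 835.34791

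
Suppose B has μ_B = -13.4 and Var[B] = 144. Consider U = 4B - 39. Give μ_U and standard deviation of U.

U = 4B - 39 is linear with a = 4, b = -39.
μ_U = a·μ_B + b = 4·(-13.4) + (-39) = -92.6.
standard deviation of B = √144 = 12.
standard deviation of U = |a|·standard deviation of B = |4|·12 = 48.

μ_U = -92.6, standard deviation of U = 48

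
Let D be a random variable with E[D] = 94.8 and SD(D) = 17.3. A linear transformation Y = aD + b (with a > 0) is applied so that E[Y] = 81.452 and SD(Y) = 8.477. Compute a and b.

SD(Y) = a·SD(D) (a > 0), so a = 8.477/17.3 = 0.49.
E[Y] = a·E[D] + b, so b = 81.452 − 0.49·94.8 = 35.

a = 0.49, b = 35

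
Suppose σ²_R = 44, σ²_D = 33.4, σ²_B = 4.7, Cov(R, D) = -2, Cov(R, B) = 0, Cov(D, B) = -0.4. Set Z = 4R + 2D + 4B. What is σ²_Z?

σ²_Z = a²·σ²_R + b²·σ²_D + c²·σ²_B + 2ab·Cov(R, D) + 2ac·Cov(R, B) + 2bc·Cov(D, B), with a = 4, b = 2, c = 4.
= 704 + 133.6 + 75.2 + (-32) + 0 + (-6.4)
= 874.4.

σ²_Z = 874.4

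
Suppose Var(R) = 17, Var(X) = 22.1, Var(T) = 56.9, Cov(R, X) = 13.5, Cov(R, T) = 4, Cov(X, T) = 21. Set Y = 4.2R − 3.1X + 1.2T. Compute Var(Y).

Var(Y) = a²·Var(R) + b²·Var(X) + c²·Var(T) + 2ab·Cov(R, X) + 2ac·Cov(R, T) + 2bc·Cov(X, T), with a = 4.2, b = -3.1, c = 1.2.
= 299.88 + 212.381 + 81.936 + (-351.54) + 40.32 + (-156.24)
= 126.737.

Var(Y) = 126.737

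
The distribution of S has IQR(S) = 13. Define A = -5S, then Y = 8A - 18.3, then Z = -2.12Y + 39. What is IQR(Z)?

IQR(A) = |-5|·13 = 65.
IQR(Y) = |8|·65 = 520.
IQR(Z) = |-2.12|·520 = 1102.4.

IQR(Z) = 1102.4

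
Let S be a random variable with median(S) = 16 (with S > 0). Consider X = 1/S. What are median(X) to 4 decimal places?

1/S is monotone on this domain, so median(X) = 1/(16) = 0.0625.

median(X) = 0.0625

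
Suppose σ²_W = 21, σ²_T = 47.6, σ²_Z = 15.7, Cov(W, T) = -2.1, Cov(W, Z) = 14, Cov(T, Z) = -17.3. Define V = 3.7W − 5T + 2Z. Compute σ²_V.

σ²_V = 2171.19

σ²_V = a²·σ²_W + b²·σ²_T + c²·σ²_Z + 2ab·Cov(W, T) + 2ac·Cov(W, Z) + 2bc·Cov(T, Z), with a = 3.7, b = -5, c = 2.
= 287.49 + 1190 + 62.8 + 77.7 + 207.2 + 346
= 2171.19.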